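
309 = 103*3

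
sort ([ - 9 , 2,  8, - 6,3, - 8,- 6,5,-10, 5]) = [ - 10, - 9, - 8,-6, - 6,2,3,5,5 , 8]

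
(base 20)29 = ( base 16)31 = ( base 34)1f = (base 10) 49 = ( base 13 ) 3a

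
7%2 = 1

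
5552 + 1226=6778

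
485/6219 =485/6219 = 0.08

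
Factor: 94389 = 3^1*73^1*431^1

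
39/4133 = 39/4133 =0.01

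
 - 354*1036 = -366744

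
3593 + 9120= 12713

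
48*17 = 816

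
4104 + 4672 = 8776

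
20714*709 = 14686226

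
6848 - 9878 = -3030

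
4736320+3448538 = 8184858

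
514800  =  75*6864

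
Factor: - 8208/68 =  - 2^2 * 3^3*17^( - 1)*19^1= - 2052/17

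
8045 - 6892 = 1153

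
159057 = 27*5891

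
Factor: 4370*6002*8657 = 227062202180= 2^2*5^1*11^1*19^1* 23^1*787^1*3001^1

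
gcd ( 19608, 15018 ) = 6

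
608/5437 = 608/5437 = 0.11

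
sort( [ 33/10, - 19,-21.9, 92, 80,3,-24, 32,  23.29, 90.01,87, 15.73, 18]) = [ - 24,-21.9, - 19, 3, 33/10, 15.73,18,23.29,32,  80, 87, 90.01, 92]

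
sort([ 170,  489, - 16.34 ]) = [ - 16.34, 170, 489 ]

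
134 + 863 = 997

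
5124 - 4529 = 595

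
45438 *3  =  136314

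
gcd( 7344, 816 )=816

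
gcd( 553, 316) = 79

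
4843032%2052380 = 738272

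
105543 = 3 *35181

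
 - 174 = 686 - 860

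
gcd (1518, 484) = 22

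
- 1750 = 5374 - 7124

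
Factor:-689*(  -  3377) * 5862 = 2^1*3^1 * 11^1  *  13^1*53^1*307^1*977^1 = 13639426086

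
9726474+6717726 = 16444200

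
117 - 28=89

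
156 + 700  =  856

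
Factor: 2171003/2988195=3^( - 1 )*5^( - 1 ) * 7^(-1 )*149^( - 1 )*191^(  -  1)*2171003^1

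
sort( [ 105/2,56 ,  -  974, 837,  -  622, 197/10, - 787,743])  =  [  -  974, - 787, -622, 197/10,105/2,56 , 743,837]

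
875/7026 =875/7026 = 0.12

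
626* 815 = 510190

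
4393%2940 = 1453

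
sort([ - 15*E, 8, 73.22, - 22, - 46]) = [ - 46, - 15*E, - 22 , 8,  73.22]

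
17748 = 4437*4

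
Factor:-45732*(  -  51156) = 2339466192= 2^4*3^3 * 7^2*29^1*37^1*103^1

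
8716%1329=742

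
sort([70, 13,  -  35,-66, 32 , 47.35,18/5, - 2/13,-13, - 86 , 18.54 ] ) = [-86 ,  -  66, - 35,-13, - 2/13,  18/5,13, 18.54 , 32, 47.35, 70 ]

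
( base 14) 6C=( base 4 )1200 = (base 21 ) 4c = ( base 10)96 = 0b1100000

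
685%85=5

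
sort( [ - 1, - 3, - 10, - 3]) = [-10, - 3, - 3, - 1 ]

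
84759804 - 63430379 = 21329425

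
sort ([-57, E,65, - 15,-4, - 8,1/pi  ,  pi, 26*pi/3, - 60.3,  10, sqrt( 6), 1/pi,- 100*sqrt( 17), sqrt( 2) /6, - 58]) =[-100*sqrt( 17), - 60.3,  -  58,-57, -15,-8,-4,  sqrt( 2 ) /6,1/pi, 1/pi, sqrt(6), E,  pi, 10,26*  pi/3, 65 ] 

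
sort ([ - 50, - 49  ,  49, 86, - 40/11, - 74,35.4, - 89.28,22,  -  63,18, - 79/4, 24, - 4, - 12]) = [-89.28, - 74, - 63,-50, - 49, - 79/4, - 12, - 4, - 40/11,18, 22, 24, 35.4,49,86 ]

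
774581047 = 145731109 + 628849938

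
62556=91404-28848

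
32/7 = 4 + 4/7 = 4.57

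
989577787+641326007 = 1630903794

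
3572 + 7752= 11324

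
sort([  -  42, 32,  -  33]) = [ - 42,- 33,32 ] 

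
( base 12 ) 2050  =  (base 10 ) 3516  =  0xDBC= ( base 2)110110111100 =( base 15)1096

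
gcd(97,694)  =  1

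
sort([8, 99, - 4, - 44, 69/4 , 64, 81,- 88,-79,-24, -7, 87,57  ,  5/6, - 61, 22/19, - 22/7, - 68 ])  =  [ - 88, - 79 , - 68,  -  61 , - 44,-24, - 7, - 4,-22/7,5/6,22/19,8, 69/4, 57, 64, 81, 87,99]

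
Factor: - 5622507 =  - 3^3*11^2*1721^1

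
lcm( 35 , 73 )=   2555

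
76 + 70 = 146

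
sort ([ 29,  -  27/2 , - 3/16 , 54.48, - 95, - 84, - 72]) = [ - 95, - 84,-72, - 27/2, - 3/16,  29, 54.48 ] 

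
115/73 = 1 + 42/73= 1.58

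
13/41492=13/41492 = 0.00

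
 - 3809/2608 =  - 2 + 1407/2608 = -1.46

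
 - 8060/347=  - 24 + 268/347 = -  23.23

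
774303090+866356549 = 1640659639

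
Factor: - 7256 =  - 2^3*907^1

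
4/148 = 1/37 = 0.03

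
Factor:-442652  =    -  2^2*7^1*15809^1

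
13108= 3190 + 9918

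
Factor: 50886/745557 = 66/967 = 2^1 * 3^1 * 11^1  *  967^(-1)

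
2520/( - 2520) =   -  1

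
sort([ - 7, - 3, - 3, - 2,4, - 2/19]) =[ - 7, - 3,  -  3, - 2, - 2/19,4 ] 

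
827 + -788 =39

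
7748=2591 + 5157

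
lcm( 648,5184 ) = 5184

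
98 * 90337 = 8853026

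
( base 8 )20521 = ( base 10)8529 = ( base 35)6XO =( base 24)EJ9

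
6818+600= 7418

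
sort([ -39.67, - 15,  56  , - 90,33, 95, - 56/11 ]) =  [ - 90, -39.67, - 15, - 56/11,  33,  56,95 ] 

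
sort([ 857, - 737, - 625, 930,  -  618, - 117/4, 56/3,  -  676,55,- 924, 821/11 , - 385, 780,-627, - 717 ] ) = [ - 924, -737, - 717, - 676, - 627, - 625, - 618, - 385,-117/4, 56/3, 55, 821/11, 780,857, 930 ] 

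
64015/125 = 12803/25 = 512.12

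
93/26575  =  93/26575 = 0.00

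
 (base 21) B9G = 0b1001111000000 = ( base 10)5056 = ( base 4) 1033000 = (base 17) 1087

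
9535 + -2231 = 7304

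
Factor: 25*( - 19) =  - 5^2*19^1 = - 475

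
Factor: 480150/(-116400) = - 2^( - 3) *3^1*11^1= - 33/8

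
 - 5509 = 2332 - 7841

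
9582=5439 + 4143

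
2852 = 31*92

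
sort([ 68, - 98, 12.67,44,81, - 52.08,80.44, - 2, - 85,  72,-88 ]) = [ - 98 , - 88,-85,  -  52.08, - 2,12.67, 44 , 68,72,80.44,81 ]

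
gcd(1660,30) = 10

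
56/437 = 56/437 = 0.13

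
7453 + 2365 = 9818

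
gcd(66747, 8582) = 1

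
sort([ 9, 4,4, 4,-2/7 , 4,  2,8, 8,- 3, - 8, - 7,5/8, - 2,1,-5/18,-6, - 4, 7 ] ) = [-8, - 7, -6 , - 4,  -  3,-2, - 2/7, - 5/18, 5/8,1, 2,4, 4, 4 , 4,7,8, 8, 9 ]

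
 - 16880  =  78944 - 95824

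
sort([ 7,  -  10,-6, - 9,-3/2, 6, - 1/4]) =[ - 10,-9,-6, - 3/2, - 1/4, 6, 7] 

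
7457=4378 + 3079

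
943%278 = 109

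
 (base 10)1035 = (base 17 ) 39f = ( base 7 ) 3006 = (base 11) 861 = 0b10000001011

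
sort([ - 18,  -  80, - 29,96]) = [ - 80, - 29, - 18,96]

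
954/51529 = 954/51529 = 0.02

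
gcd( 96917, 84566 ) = 1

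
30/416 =15/208= 0.07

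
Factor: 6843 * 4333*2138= 2^1 * 3^1*7^1 * 619^1*1069^1*2281^1 =63393237222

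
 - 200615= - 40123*5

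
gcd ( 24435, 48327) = 543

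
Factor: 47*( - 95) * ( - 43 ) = 5^1*19^1*43^1* 47^1 = 191995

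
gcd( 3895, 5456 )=1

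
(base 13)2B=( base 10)37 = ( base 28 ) 19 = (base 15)27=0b100101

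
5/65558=5/65558 = 0.00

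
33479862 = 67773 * 494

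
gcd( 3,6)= 3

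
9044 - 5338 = 3706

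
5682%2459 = 764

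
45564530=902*50515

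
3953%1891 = 171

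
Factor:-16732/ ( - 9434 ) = 2^1*47^1*53^( - 1) = 94/53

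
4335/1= 4335 =4335.00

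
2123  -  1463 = 660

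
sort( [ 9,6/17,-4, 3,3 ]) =[ - 4 , 6/17 , 3, 3, 9] 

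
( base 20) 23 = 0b101011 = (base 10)43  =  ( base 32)1b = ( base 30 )1D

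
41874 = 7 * 5982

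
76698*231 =17717238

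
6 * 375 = 2250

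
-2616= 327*( - 8) 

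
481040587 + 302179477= 783220064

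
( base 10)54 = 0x36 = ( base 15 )39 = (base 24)26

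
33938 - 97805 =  - 63867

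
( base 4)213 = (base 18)23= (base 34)15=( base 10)39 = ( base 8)47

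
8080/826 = 4040/413 = 9.78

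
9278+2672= 11950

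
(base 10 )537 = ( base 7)1365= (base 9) 656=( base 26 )KH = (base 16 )219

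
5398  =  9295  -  3897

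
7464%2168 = 960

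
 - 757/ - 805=757/805 = 0.94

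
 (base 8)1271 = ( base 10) 697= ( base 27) pm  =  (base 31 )MF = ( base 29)O1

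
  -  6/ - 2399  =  6/2399  =  0.00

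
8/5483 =8/5483 = 0.00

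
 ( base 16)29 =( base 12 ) 35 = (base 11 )38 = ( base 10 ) 41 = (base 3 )1112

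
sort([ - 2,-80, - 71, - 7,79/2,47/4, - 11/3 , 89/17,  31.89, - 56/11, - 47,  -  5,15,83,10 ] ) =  [ - 80, - 71, - 47, - 7,-56/11, - 5, - 11/3, - 2 , 89/17,10,47/4,15,31.89, 79/2,83] 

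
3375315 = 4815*701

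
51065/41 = 51065/41 = 1245.49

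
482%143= 53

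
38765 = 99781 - 61016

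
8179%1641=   1615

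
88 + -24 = 64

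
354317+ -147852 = 206465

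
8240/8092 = 2060/2023 = 1.02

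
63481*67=4253227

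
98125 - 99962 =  - 1837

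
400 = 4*100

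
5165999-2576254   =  2589745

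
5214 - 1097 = 4117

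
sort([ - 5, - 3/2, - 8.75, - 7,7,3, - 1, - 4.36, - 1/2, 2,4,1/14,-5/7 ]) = [- 8.75,-7,-5, - 4.36,-3/2, - 1,-5/7, - 1/2,  1/14,2,3,4,7 ]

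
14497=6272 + 8225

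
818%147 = 83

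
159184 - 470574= - 311390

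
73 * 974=71102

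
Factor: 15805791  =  3^2*1756199^1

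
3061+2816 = 5877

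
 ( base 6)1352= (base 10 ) 356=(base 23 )FB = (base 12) 258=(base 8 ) 544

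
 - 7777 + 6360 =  - 1417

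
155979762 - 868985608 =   -  713005846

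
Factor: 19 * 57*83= 89889 = 3^1*19^2*83^1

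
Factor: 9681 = 3^1*7^1*461^1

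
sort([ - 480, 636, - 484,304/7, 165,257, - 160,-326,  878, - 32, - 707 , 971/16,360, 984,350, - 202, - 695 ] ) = [ - 707, -695,-484, - 480, - 326, - 202, - 160, - 32,304/7,971/16, 165,257,350, 360, 636, 878,  984]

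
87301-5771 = 81530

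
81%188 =81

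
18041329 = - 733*( - 24613 ) 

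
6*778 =4668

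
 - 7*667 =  - 4669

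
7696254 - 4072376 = 3623878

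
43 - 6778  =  -6735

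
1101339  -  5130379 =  - 4029040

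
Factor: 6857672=2^3 * 137^1 *6257^1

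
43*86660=3726380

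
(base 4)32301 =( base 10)945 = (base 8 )1661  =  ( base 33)sl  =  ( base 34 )rr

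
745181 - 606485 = 138696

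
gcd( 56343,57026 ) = 1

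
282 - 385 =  - 103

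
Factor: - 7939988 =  -2^2*7^1 *283571^1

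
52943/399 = 52943/399 = 132.69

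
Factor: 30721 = 31^1*991^1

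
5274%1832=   1610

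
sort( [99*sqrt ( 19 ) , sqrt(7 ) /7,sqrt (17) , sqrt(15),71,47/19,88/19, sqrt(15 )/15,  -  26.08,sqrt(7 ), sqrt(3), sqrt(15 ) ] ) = [ - 26.08,sqrt(15)/15,sqrt(7 )/7, sqrt(3 ), 47/19, sqrt(7 ), sqrt( 15),sqrt( 15 ), sqrt (17 ), 88/19,71,  99 * sqrt( 19 ) ] 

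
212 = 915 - 703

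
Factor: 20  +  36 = 2^3*7^1 = 56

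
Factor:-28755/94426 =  - 2^(- 1)* 3^4* 5^1*31^(-1 )*71^1*1523^( - 1 ) 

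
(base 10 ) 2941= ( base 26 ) 493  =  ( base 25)4hg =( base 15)D11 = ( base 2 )101101111101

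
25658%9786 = 6086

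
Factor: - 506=  -  2^1 * 11^1*23^1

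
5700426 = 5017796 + 682630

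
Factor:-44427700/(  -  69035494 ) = 2^1 * 5^2* 11^( - 1 )*19^1*67^1*349^1*3137977^( - 1 ) = 22213850/34517747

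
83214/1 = 83214 = 83214.00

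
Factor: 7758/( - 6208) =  - 3879/3104 =-2^( - 5)* 3^2*97^( -1)*431^1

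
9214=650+8564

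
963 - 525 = 438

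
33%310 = 33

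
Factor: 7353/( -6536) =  - 2^( - 3 ) * 3^2 = - 9/8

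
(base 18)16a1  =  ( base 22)G9F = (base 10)7957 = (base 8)17425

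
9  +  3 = 12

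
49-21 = 28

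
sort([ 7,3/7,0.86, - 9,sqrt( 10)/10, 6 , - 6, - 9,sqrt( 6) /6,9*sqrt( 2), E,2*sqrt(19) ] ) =[- 9, - 9,-6,  sqrt( 10)/10,sqrt( 6)/6, 3/7, 0.86,E,6,7,2*sqrt( 19)  ,  9*sqrt( 2) ] 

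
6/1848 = 1/308 =0.00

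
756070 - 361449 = 394621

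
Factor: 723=3^1  *  241^1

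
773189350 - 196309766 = 576879584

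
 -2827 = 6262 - 9089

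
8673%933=276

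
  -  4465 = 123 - 4588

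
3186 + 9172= 12358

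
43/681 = 43/681 = 0.06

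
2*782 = 1564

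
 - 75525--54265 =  - 21260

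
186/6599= 186/6599 = 0.03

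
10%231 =10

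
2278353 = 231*9863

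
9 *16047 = 144423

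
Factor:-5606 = -2^1*2803^1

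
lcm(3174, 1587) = 3174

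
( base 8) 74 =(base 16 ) 3c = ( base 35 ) 1p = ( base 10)60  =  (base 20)30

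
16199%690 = 329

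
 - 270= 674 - 944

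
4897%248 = 185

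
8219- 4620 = 3599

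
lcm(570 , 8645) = 51870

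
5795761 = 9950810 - 4155049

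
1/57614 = 1/57614  =  0.00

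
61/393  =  61/393 = 0.16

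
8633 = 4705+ 3928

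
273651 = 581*471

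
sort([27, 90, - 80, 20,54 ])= [ - 80, 20, 27,54, 90]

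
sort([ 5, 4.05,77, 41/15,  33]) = [ 41/15,4.05, 5,  33,77] 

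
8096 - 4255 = 3841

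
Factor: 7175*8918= 2^1*5^2*7^4*13^1*41^1=63986650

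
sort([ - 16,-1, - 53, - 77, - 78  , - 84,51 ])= [- 84, - 78,  -  77 , - 53,  -  16, - 1, 51] 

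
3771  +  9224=12995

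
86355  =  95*909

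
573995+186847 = 760842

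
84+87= 171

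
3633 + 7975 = 11608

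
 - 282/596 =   -  141/298 = -0.47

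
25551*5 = 127755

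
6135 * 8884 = 54503340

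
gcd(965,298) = 1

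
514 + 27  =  541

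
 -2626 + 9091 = 6465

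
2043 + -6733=- 4690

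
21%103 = 21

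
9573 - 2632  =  6941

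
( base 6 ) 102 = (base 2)100110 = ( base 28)1a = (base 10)38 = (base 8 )46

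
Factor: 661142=2^1*29^1*11399^1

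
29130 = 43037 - 13907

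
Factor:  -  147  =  -3^1*7^2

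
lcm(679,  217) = 21049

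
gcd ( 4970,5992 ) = 14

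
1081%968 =113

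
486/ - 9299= - 1 + 8813/9299 = - 0.05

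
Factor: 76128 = 2^5*3^1*13^1*61^1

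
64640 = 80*808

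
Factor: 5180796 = 2^2*3^2*23^1*6257^1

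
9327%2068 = 1055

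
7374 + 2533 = 9907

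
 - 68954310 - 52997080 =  - 121951390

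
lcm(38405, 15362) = 76810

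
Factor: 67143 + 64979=2^1*31^1 * 2131^1 =132122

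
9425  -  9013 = 412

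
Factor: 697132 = 2^2*397^1*439^1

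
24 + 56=80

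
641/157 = 4  +  13/157 =4.08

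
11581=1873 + 9708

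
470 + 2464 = 2934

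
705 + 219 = 924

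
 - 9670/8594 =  -4835/4297 = - 1.13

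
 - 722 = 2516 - 3238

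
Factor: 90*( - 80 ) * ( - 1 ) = 7200=2^5*3^2* 5^2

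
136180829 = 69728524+66452305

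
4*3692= 14768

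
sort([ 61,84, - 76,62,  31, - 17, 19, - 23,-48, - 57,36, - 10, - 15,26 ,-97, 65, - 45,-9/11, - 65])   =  [ - 97, - 76 , - 65, - 57, - 48, -45, - 23, - 17, - 15, - 10, - 9/11,19, 26,31,  36, 61,62, 65, 84 ]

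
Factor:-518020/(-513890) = 2^1*13^( - 1)*67^(-1)*439^1  =  878/871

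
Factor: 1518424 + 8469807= 11^1*17^1*31^1*1723^1  =  9988231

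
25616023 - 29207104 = -3591081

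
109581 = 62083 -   -  47498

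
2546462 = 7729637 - 5183175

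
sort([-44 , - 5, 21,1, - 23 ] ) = [ -44  , - 23,-5, 1,  21] 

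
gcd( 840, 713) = 1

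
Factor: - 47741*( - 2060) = 2^2*5^1*  103^1*47741^1 = 98346460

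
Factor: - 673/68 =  - 2^ (-2)*17^( - 1)*673^1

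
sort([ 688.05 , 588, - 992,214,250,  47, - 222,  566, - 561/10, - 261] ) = [ - 992, - 261, - 222, - 561/10,47 , 214,250, 566, 588, 688.05] 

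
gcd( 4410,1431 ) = 9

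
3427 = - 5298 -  - 8725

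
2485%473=120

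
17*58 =986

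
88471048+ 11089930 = 99560978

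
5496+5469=10965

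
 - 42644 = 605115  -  647759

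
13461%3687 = 2400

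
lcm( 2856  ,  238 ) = 2856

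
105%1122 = 105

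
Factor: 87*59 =3^1*29^1*59^1 = 5133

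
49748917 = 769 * 64693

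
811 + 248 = 1059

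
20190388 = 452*44669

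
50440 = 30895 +19545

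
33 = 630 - 597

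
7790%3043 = 1704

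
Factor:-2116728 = - 2^3*3^2*29399^1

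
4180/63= 4180/63 = 66.35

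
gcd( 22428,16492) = 28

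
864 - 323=541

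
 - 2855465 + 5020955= 2165490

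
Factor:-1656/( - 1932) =6/7 = 2^1*3^1 * 7^(-1 )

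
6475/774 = 6475/774 = 8.37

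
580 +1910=2490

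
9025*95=857375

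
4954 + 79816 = 84770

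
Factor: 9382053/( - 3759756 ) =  - 3127351/1253252 = - 2^( - 2 )*7^( - 1) * 11^ ( - 1 ) * 13^(-1) * 37^1 * 313^( - 1 )*84523^1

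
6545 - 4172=2373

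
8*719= 5752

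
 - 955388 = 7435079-8390467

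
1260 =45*28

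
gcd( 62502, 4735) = 947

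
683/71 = 683/71= 9.62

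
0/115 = 0 = 0.00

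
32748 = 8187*4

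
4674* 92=430008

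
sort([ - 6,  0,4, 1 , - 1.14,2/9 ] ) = [  -  6, -1.14,0,2/9,1,4 ]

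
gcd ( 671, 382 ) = 1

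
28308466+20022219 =48330685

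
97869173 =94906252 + 2962921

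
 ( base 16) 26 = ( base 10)38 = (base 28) 1A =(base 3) 1102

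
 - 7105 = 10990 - 18095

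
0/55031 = 0 = 0.00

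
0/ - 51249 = 0/1  =  - 0.00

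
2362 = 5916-3554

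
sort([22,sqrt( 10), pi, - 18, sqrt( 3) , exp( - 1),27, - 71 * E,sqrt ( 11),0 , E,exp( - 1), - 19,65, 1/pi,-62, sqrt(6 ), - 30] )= [ - 71  *  E, -62, - 30, - 19, - 18,0,1/pi, exp( - 1) , exp( - 1 ),sqrt( 3 ), sqrt( 6 ) , E,pi,sqrt(10),sqrt( 11), 22,27, 65]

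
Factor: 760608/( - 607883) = - 2^5*3^2*19^1*139^1*607883^( - 1)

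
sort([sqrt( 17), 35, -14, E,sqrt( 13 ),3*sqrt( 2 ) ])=[ - 14,E,sqrt( 13 ),sqrt ( 17),3 *sqrt( 2),35 ]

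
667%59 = 18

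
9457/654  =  14+ 301/654 = 14.46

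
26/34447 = 26/34447 = 0.00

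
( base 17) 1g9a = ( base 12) 5744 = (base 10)9700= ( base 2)10010111100100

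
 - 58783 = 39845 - 98628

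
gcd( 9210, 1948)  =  2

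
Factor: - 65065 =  - 5^1*7^1*11^1*13^2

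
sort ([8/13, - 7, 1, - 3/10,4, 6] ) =[ -7,  -  3/10,8/13,1,4,  6 ]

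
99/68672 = 99/68672= 0.00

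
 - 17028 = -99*172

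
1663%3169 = 1663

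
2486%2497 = 2486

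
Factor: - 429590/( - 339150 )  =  3^( - 1)*5^(-1)*19^1 = 19/15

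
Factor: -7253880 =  - 2^3*3^1 * 5^1*60449^1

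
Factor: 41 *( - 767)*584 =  - 18365048  =  - 2^3*13^1*41^1* 59^1 * 73^1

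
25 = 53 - 28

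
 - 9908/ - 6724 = 1 + 796/1681 = 1.47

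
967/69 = 967/69=14.01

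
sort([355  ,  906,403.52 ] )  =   [ 355,403.52, 906]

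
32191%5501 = 4686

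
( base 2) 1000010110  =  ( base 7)1362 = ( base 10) 534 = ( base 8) 1026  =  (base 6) 2250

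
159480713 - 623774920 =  - 464294207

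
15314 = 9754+5560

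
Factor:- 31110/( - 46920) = 61/92 = 2^(-2)*23^( -1)*61^1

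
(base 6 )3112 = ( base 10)692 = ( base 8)1264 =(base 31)ma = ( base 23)172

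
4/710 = 2/355 = 0.01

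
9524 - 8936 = 588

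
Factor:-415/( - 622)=2^( - 1)*  5^1*83^1*311^( - 1)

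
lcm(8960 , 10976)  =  439040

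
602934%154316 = 139986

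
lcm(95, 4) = 380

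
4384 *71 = 311264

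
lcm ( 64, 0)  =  0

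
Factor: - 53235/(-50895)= 91/87   =  3^(-1 )*7^1*13^1*29^(-1 ) 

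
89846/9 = 9982 + 8/9 = 9982.89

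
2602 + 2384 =4986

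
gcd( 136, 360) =8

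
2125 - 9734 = -7609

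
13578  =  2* 6789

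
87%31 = 25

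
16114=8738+7376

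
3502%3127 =375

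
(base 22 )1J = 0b101001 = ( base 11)38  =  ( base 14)2D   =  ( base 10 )41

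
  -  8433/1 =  - 8433 = - 8433.00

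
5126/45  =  5126/45 = 113.91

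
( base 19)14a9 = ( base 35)6ww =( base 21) j5i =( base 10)8502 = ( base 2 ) 10000100110110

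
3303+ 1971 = 5274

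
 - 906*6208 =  - 5624448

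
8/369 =8/369 = 0.02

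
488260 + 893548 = 1381808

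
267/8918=267/8918 = 0.03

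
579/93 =193/31 = 6.23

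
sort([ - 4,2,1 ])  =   [ - 4, 1 , 2 ] 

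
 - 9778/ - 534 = 18 + 83/267 = 18.31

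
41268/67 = 615 + 63/67 = 615.94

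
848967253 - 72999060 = 775968193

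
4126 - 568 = 3558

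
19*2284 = 43396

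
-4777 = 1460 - 6237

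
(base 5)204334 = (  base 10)6844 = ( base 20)h24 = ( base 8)15274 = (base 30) 7I4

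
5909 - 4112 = 1797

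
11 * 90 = 990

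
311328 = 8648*36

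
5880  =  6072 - 192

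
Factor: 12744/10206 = 2^2 * 3^( - 3)*7^( - 1) * 59^1 = 236/189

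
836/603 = 1  +  233/603 = 1.39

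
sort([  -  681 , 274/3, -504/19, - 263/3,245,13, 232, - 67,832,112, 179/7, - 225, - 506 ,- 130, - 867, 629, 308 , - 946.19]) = [ - 946.19, - 867, - 681 ,-506, - 225, - 130, - 263/3, - 67, - 504/19, 13, 179/7, 274/3,112 , 232,245, 308, 629, 832]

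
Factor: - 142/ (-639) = 2/9 =2^1*3^( - 2)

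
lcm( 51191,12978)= 921438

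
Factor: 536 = 2^3*67^1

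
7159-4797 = 2362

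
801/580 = 801/580  =  1.38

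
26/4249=26/4249 = 0.01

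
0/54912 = 0 = 0.00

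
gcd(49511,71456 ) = 77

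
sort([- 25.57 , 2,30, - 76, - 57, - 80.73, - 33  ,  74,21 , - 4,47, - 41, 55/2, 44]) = [ - 80.73, - 76, - 57, - 41 , - 33,-25.57, - 4, 2,21,55/2,30, 44 , 47 , 74 ]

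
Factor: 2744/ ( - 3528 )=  - 7/9 = - 3^( - 2 )*7^1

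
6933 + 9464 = 16397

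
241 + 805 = 1046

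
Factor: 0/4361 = 0^1  =  0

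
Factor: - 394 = - 2^1 *197^1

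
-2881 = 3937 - 6818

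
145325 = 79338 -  - 65987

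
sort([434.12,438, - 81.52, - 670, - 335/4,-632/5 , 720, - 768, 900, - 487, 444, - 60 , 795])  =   [-768, - 670 , - 487, -632/5, - 335/4,  -  81.52, - 60, 434.12, 438,444, 720, 795, 900]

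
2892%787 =531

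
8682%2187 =2121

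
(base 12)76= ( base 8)132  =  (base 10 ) 90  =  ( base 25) 3f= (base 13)6c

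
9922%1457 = 1180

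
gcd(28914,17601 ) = 3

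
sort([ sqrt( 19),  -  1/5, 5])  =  [ - 1/5, sqrt( 19),5]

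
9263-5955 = 3308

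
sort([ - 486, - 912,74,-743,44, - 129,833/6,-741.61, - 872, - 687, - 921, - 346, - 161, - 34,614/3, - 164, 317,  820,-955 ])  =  [-955, - 921,- 912 , - 872 , - 743, - 741.61, - 687,-486, - 346, - 164, - 161,-129, - 34, 44,74, 833/6,614/3,317,820] 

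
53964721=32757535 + 21207186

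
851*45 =38295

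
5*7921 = 39605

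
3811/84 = 45+31/84 = 45.37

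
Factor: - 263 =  - 263^1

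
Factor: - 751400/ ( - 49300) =2^1*13^1*17^1*29^(-1) =442/29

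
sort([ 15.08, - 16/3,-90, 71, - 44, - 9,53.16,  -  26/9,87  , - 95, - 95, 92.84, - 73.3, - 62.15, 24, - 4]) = [ - 95, - 95, - 90, - 73.3, - 62.15 ,-44,  -  9, - 16/3, - 4,-26/9, 15.08, 24, 53.16,  71,87, 92.84 ]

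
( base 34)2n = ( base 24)3j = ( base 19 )4F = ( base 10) 91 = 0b1011011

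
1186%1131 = 55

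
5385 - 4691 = 694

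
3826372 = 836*4577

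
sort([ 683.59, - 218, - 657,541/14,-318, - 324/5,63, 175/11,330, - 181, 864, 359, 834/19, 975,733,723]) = [-657, - 318,-218,-181, - 324/5, 175/11,541/14 , 834/19,63,330, 359, 683.59,723, 733,864,975 ] 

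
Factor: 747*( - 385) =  - 287595 = - 3^2*5^1*7^1*11^1  *83^1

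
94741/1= 94741=94741.00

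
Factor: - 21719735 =  -  5^1*1409^1 * 3083^1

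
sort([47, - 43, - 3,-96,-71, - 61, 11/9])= [ - 96, - 71,-61, - 43,-3,11/9, 47 ]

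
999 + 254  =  1253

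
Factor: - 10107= - 3^2 * 1123^1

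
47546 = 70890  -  23344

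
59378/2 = 29689 = 29689.00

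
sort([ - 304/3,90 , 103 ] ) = [  -  304/3,90,103]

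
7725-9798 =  - 2073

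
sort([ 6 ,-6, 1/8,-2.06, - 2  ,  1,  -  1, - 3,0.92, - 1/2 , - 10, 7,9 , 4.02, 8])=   [  -  10, - 6 , - 3, - 2.06 ,-2 ,-1, - 1/2, 1/8, 0.92 , 1,4.02, 6,7,8,9]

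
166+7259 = 7425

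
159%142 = 17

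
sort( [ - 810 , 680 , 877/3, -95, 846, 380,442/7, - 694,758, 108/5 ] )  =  [ - 810, - 694 , - 95,108/5,442/7, 877/3 , 380,680 , 758,846 ] 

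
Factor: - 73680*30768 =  - 2266986240 = - 2^8*3^2*5^1 * 307^1 * 641^1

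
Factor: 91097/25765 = 5^(-1)* 5153^( - 1 )*91097^1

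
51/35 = 1+16/35=1.46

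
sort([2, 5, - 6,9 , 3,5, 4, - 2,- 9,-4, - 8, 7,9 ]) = [ - 9, -8,  -  6 , - 4,-2,2,3,4, 5, 5, 7,9, 9] 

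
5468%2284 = 900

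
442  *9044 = 3997448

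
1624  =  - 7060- - 8684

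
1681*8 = 13448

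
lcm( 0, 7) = 0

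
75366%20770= 13056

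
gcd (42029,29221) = 1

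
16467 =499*33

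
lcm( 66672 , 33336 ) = 66672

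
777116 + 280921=1058037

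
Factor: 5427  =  3^4 * 67^1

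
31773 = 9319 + 22454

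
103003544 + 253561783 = 356565327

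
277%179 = 98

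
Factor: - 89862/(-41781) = 2^1*17^1*19^( - 1 )*733^( - 1 )*881^1 = 29954/13927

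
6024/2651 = 6024/2651 =2.27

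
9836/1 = 9836 = 9836.00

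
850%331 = 188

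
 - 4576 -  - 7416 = 2840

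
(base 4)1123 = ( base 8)133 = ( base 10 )91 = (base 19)4f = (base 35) 2l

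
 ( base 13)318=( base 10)528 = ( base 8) 1020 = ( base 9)646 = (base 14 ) 29a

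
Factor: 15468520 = 2^3*5^1 * 386713^1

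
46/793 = 46/793 = 0.06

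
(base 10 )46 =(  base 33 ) 1d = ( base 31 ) 1f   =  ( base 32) 1e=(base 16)2e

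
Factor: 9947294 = 2^1* 7^2*101503^1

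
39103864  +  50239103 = 89342967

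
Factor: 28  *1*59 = 1652=2^2*7^1*59^1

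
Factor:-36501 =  - 3^1 * 23^3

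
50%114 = 50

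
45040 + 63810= 108850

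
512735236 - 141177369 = 371557867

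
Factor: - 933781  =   - 933781^1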